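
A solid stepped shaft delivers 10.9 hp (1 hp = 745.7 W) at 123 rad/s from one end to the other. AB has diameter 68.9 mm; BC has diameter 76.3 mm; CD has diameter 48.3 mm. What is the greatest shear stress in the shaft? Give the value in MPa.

2.99 MPa

ω = 123 rad/s, so T = P/ω = 10.9×745.7 / 123.0 = 66.08 N·m.
Under the same torque, τ_max = 16T/(πd³) is largest where d is smallest — segment CD (d = 48.3 mm).
τ_max = 16·66.08/(π·(0.0483)³) = 2.987×10^6 Pa.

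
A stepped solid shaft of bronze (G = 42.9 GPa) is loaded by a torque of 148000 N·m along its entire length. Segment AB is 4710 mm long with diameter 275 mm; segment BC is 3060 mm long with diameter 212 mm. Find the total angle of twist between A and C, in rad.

0.0822 rad

J_AB = π(0.275)⁴/32 = 5.61×10^-4 m⁴; J_BC = π(0.212)⁴/32 = 1.98×10^-4 m⁴.
θ = (T/G)·Σ L_i/J_i = (148000/42.9×10⁹)·(4.71/5.61×10^-4 + 3.06/1.98×10^-4) = 0.08217 rad.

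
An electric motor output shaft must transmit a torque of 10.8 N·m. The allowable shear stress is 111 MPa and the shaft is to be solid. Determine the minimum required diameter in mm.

7.91 mm

For a solid shaft τ_max = 16T/(πd³), so d = (16T/(π τ_allow))^(1/3) = (16·10.80/(π·1.11×10^8))^(1/3) = 0.007913 m.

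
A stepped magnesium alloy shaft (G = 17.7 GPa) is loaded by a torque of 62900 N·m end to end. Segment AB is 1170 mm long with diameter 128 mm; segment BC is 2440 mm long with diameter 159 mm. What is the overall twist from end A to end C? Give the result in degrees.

17.0°

J_AB = π(0.128)⁴/32 = 2.64×10^-5 m⁴; J_BC = π(0.159)⁴/32 = 6.27×10^-5 m⁴.
θ = (T/G)·Σ L_i/J_i = (62900/17.7×10⁹)·(1.17/2.64×10^-5 + 2.44/6.27×10^-5) = 0.2960 rad.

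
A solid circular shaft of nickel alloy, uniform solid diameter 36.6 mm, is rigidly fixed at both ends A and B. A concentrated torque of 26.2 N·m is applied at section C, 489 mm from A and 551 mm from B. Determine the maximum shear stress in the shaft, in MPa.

1.44 MPa

With uniform GJ and both ends fixed, compatibility θ_AC = θ_CB gives T_A·a = T_B·b, together with T_A + T_B = T₀.
T_A = T₀·b/(a+b) = 26.20·551/1040 = 13.88 N·m; T_B = 12.32 N·m.
τ in each portion: τ_AC = 1.44×10^6 Pa, τ_CB = 1.28×10^6 Pa; maximum is in AC.
τ_max = T_AC·r/J = 13.88·0.0183/1.76×10^-7 = 1.442×10^6 Pa.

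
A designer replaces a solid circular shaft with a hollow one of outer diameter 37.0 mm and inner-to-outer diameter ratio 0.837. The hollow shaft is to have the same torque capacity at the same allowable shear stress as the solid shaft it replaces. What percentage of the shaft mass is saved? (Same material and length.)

53.0 %

Equal τ_max and T ⇒ the solid shaft needs d_s³ = d_o³(1−k⁴), so d_s = 37.0·(1−0.837⁴)^(1/3) = 29.55 mm.
Area ratio A_h/A_s = d_o²(1−k²)/d_s² = (1−k²)/(1−k⁴)^(2/3) = 0.4696.
Mass saving = 1 − 0.4696 = 53.0 %.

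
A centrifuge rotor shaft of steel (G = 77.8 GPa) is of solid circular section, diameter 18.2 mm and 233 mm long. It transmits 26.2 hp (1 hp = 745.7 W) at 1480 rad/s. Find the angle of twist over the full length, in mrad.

3.67 mrad

ω = 1480 rad/s, so T = P/ω = 26.2×745.7 / 1480 = 13.20 N·m.
J = πd⁴/32 = π(0.0182)⁴/32 = 1.077×10^-8 m⁴.
θ = T·L/(G·J) = 13.20 × 0.233 / (77.8×10⁹ × 1.077×10^-8) = 3.670×10^-3 rad.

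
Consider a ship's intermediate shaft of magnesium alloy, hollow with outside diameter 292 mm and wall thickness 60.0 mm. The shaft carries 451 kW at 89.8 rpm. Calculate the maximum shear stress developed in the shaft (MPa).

ω = 2π·89.8/60 = 9.404 rad/s, so T = P/ω = 451×10³ / 9.404 = 47960 N·m.
J = π(d_o⁴ − d_i⁴)/32 = π(0.292⁴ − 0.172⁴)/32 = 6.278×10^-4 m⁴.
τ_max = T·r/J = 47960 × 0.146 / 6.278×10^-4 = 1.115×10^7 Pa.

11.2 MPa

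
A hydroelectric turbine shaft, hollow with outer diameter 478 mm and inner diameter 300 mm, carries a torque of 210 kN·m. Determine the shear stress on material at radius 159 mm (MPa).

7.71 MPa

J = π(d_o⁴ − d_i⁴)/32 = π(0.478⁴ − 0.300⁴)/32 = 4.330×10^-3 m⁴.
Shear stress varies linearly with radius: τ = T·r/J = 210000 × 0.159 / 4.330×10^-3 = 7.711×10^6 Pa.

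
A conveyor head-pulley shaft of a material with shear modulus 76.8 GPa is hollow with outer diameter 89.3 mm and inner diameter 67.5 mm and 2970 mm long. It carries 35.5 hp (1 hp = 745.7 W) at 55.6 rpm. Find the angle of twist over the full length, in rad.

0.0418 rad

ω = 2π·55.6/60 = 5.822 rad/s, so T = P/ω = 35.5×745.7 / 5.822 = 4547 N·m.
J = π(d_o⁴ − d_i⁴)/32 = π(0.0893⁴ − 0.0675⁴)/32 = 4.205×10^-6 m⁴.
θ = T·L/(G·J) = 4547 × 2.97 / (76.8×10⁹ × 4.205×10^-6) = 0.04181 rad.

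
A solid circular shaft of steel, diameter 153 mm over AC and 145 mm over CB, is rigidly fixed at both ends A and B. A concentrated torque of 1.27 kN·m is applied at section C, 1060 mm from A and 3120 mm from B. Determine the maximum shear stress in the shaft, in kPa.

Compatibility: T_A·a/J_AC = T_B·b/J_CB with T_A + T_B = T₀.
J_AC = 5.38×10^-5 m⁴, J_CB = 4.34×10^-5 m⁴, so T_A = T₀·(J_AC/a)/((J_AC/a)+(J_CB/b)) = 996.8 N·m, T_B = 273.2 N·m.
τ in each portion: τ_AC = 1.42×10^6 Pa, τ_CB = 4.56×10^5 Pa; maximum is in AC.
τ_max = T_AC·r/J = 996.8·0.0765/5.38×10^-5 = 1.417×10^6 Pa.

1420 kPa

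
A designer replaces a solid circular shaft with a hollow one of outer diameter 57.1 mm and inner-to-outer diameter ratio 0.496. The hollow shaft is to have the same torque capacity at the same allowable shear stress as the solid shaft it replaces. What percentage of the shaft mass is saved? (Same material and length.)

Equal τ_max and T ⇒ the solid shaft needs d_s³ = d_o³(1−k⁴), so d_s = 57.1·(1−0.496⁴)^(1/3) = 55.92 mm.
Area ratio A_h/A_s = d_o²(1−k²)/d_s² = (1−k²)/(1−k⁴)^(2/3) = 0.7860.
Mass saving = 1 − 0.7860 = 21.4 %.

21.4 %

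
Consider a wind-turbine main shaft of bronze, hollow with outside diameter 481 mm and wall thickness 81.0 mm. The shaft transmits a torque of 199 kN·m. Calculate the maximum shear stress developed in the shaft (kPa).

J = π(d_o⁴ − d_i⁴)/32 = π(0.481⁴ − 0.319⁴)/32 = 4.238×10^-3 m⁴.
τ_max = T·r/J = 199000 × 0.240 / 4.238×10^-3 = 1.129×10^7 Pa.

11300 kPa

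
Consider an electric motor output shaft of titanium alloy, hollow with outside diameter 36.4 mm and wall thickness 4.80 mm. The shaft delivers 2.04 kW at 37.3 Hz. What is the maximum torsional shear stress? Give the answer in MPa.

1.30 MPa

ω = 2π·37.3 = 234.4 rad/s, so T = P/ω = 2.04×10³ / 234.4 = 8.704 N·m.
J = π(d_o⁴ − d_i⁴)/32 = π(0.0364⁴ − 0.0268⁴)/32 = 1.217×10^-7 m⁴.
τ_max = T·r/J = 8.704 × 0.0182 / 1.217×10^-7 = 1.302×10^6 Pa.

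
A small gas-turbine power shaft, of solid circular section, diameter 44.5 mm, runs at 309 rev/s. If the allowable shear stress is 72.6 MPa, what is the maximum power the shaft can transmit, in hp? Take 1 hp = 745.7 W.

J = πd⁴/32 = π(0.0445)⁴/32 = 3.850×10^-7 m⁴.
T_max = τ_allow·J/r = 7.26×10^7 × 3.850×10^-7 / 0.0222 = 1256 N·m.
ω = 2π·309 = 1942 rad/s, so P_max = T_max·ω = 2.439×10^6 W.

3270 hp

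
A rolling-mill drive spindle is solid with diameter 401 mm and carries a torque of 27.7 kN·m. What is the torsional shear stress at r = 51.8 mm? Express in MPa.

0.565 MPa

J = πd⁴/32 = π(0.401)⁴/32 = 2.539×10^-3 m⁴.
Shear stress varies linearly with radius: τ = T·r/J = 27700 × 0.0518 / 2.539×10^-3 = 5.652×10^5 Pa.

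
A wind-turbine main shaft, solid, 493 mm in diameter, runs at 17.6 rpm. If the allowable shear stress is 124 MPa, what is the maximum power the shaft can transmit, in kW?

J = πd⁴/32 = π(0.493)⁴/32 = 5.799×10^-3 m⁴.
T_max = τ_allow·J/r = 1.24×10^8 × 5.799×10^-3 / 0.246 = 2.917e6 N·m.
ω = 2π·17.6/60 = 1.843 rad/s, so P_max = T_max·ω = 5.377×10^6 W.

5380 kW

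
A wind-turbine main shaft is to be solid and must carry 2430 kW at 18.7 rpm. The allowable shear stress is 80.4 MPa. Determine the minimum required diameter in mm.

ω = 2π·18.7/60 = 1.958 rad/s, so T = P/ω = 2430×10³ / 1.958 = 1.241e6 N·m.
For a solid shaft τ_max = 16T/(πd³), so d = (16T/(π τ_allow))^(1/3) = (16·1.241e6/(π·8.04×10^7))^(1/3) = 0.4284 m.

428 mm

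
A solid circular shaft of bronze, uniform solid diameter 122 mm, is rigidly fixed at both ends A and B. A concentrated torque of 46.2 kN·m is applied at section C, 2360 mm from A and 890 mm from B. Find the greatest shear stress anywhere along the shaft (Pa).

With uniform GJ and both ends fixed, compatibility θ_AC = θ_CB gives T_A·a = T_B·b, together with T_A + T_B = T₀.
T_A = T₀·b/(a+b) = 46200·890/3250 = 12650 N·m; T_B = 33550 N·m.
τ in each portion: τ_AC = 3.55×10^7 Pa, τ_CB = 9.41×10^7 Pa; maximum is in CB.
τ_max = T_CB·r/J = 33550·0.0610/2.17×10^-5 = 9.409×10^7 Pa.

9.41e7 Pa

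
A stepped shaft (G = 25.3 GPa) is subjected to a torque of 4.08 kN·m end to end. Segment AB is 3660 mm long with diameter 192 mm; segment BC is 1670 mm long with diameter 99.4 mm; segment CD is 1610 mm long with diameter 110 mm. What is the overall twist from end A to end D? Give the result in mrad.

50.6 mrad

J_AB = π(0.192)⁴/32 = 1.33×10^-4 m⁴; J_BC = π(0.0994)⁴/32 = 9.58×10^-6 m⁴; J_CD = π(0.110)⁴/32 = 1.44×10^-5 m⁴.
θ = (T/G)·Σ L_i/J_i = (4080/25.3×10⁹)·(3.66/1.33×10^-4 + 1.67/9.58×10^-6 + 1.61/1.44×10^-5) = 0.05059 rad.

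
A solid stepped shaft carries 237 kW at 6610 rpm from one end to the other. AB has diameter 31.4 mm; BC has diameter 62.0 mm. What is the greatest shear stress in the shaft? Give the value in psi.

8170 psi

ω = 2π·6610/60 = 692.2 rad/s, so T = P/ω = 237×10³ / 692.2 = 342.4 N·m.
Under the same torque, τ_max = 16T/(πd³) is largest where d is smallest — segment AB (d = 31.4 mm).
τ_max = 16·342.4/(π·(0.0314)³) = 5.632×10^7 Pa.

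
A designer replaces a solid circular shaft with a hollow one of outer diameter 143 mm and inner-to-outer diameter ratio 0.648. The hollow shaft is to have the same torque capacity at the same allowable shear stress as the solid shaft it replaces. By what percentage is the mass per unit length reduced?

Equal τ_max and T ⇒ the solid shaft needs d_s³ = d_o³(1−k⁴), so d_s = 143·(1−0.648⁴)^(1/3) = 134.0 mm.
Area ratio A_h/A_s = d_o²(1−k²)/d_s² = (1−k²)/(1−k⁴)^(2/3) = 0.6602.
Mass saving = 1 − 0.6602 = 34.0 %.

34.0 %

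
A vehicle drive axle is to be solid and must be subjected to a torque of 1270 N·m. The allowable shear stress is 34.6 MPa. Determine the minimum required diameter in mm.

57.2 mm

For a solid shaft τ_max = 16T/(πd³), so d = (16T/(π τ_allow))^(1/3) = (16·1270/(π·3.46×10^7))^(1/3) = 0.05718 m.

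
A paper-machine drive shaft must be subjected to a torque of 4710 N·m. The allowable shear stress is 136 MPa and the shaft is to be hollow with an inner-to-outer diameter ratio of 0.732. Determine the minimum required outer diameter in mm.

For a hollow shaft with d_i/d_o = 0.732: τ_max = 16T/(π d_o³ (1−k⁴)), so d_o = [16T/(π τ_allow (1−k⁴))]^(1/3) = [16·4710/(π·1.36×10^8·0.7129)]^(1/3) = 0.06278 m.

62.8 mm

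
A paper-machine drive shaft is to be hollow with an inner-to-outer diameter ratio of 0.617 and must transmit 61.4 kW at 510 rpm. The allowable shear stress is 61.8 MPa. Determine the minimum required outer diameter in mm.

48.0 mm

ω = 2π·510/60 = 53.41 rad/s, so T = P/ω = 61.4×10³ / 53.41 = 1150 N·m.
For a hollow shaft with d_i/d_o = 0.617: τ_max = 16T/(π d_o³ (1−k⁴)), so d_o = [16T/(π τ_allow (1−k⁴))]^(1/3) = [16·1150/(π·6.18×10^7·0.8551)]^(1/3) = 0.04803 m.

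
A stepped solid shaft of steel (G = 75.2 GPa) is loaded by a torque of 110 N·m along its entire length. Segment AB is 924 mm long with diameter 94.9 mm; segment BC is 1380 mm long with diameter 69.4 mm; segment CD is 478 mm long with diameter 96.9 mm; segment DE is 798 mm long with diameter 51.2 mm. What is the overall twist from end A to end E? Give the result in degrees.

0.164°

J_AB = π(0.0949)⁴/32 = 7.96×10^-6 m⁴; J_BC = π(0.0694)⁴/32 = 2.28×10^-6 m⁴; J_CD = π(0.0969)⁴/32 = 8.66×10^-6 m⁴; J_DE = π(0.0512)⁴/32 = 6.75×10^-7 m⁴.
θ = (T/G)·Σ L_i/J_i = (110.0/75.2×10⁹)·(0.924/7.96×10^-6 + 1.38/2.28×10^-6 + 0.478/8.66×10^-6 + 0.798/6.75×10^-7) = 2.867×10^-3 rad.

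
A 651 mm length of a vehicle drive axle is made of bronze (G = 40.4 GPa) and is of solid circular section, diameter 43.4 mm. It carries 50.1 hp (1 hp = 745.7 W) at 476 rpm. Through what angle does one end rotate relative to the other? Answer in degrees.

ω = 2π·476/60 = 49.85 rad/s, so T = P/ω = 50.1×745.7 / 49.85 = 749.5 N·m.
J = πd⁴/32 = π(0.0434)⁴/32 = 3.483×10^-7 m⁴.
θ = T·L/(G·J) = 749.5 × 0.651 / (40.4×10⁹ × 3.483×10^-7) = 0.03467 rad.

1.99°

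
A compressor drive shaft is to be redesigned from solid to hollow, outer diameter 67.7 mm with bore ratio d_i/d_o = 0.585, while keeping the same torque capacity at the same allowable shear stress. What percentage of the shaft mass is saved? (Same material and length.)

Equal τ_max and T ⇒ the solid shaft needs d_s³ = d_o³(1−k⁴), so d_s = 67.7·(1−0.585⁴)^(1/3) = 64.95 mm.
Area ratio A_h/A_s = d_o²(1−k²)/d_s² = (1−k²)/(1−k⁴)^(2/3) = 0.7147.
Mass saving = 1 − 0.7147 = 28.5 %.

28.5 %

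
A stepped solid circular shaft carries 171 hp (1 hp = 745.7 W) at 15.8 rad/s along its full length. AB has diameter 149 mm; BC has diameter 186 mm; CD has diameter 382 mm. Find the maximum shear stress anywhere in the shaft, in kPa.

ω = 15.8 rad/s, so T = P/ω = 171×745.7 / 15.80 = 8071 N·m.
Under the same torque, τ_max = 16T/(πd³) is largest where d is smallest — segment AB (d = 149 mm).
τ_max = 16·8071/(π·(0.149)³) = 1.243×10^7 Pa.

12400 kPa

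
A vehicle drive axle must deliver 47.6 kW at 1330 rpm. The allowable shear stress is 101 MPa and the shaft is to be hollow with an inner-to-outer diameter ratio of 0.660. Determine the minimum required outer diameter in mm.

27.7 mm

ω = 2π·1330/60 = 139.3 rad/s, so T = P/ω = 47.6×10³ / 139.3 = 341.8 N·m.
For a hollow shaft with d_i/d_o = 0.660: τ_max = 16T/(π d_o³ (1−k⁴)), so d_o = [16T/(π τ_allow (1−k⁴))]^(1/3) = [16·341.8/(π·1.01×10^8·0.8103)]^(1/3) = 0.02771 m.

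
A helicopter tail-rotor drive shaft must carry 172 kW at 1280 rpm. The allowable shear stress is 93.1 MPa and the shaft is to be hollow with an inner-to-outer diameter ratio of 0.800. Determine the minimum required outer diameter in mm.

49.2 mm

ω = 2π·1280/60 = 134.0 rad/s, so T = P/ω = 172×10³ / 134.0 = 1283 N·m.
For a hollow shaft with d_i/d_o = 0.800: τ_max = 16T/(π d_o³ (1−k⁴)), so d_o = [16T/(π τ_allow (1−k⁴))]^(1/3) = [16·1283/(π·9.31×10^7·0.5904)]^(1/3) = 0.04917 m.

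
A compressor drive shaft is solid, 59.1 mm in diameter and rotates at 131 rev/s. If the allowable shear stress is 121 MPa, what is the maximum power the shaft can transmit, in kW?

J = πd⁴/32 = π(0.0591)⁴/32 = 1.198×10^-6 m⁴.
T_max = τ_allow·J/r = 1.21×10^8 × 1.198×10^-6 / 0.0295 = 4904 N·m.
ω = 2π·131 = 823.1 rad/s, so P_max = T_max·ω = 4.037×10^6 W.

4040 kW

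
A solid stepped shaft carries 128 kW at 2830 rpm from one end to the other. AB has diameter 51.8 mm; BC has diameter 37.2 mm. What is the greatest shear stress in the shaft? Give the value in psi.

6200 psi

ω = 2π·2830/60 = 296.4 rad/s, so T = P/ω = 128×10³ / 296.4 = 431.9 N·m.
Under the same torque, τ_max = 16T/(πd³) is largest where d is smallest — segment BC (d = 37.2 mm).
τ_max = 16·431.9/(π·(0.0372)³) = 4.273×10^7 Pa.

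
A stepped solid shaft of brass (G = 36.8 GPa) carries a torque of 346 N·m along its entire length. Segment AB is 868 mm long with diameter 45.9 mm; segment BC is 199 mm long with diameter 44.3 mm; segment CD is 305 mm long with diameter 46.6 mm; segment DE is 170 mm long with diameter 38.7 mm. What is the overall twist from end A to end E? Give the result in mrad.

J_AB = π(0.0459)⁴/32 = 4.36×10^-7 m⁴; J_BC = π(0.0443)⁴/32 = 3.78×10^-7 m⁴; J_CD = π(0.0466)⁴/32 = 4.63×10^-7 m⁴; J_DE = π(0.0387)⁴/32 = 2.20×10^-7 m⁴.
θ = (T/G)·Σ L_i/J_i = (346.0/36.8×10⁹)·(0.868/4.36×10^-7 + 0.199/3.78×10^-7 + 0.305/4.63×10^-7 + 0.170/2.20×10^-7) = 0.03713 rad.

37.1 mrad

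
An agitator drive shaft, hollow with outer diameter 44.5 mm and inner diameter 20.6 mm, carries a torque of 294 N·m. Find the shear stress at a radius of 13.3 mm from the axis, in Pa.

1.06e7 Pa

J = π(d_o⁴ − d_i⁴)/32 = π(0.0445⁴ − 0.0206⁴)/32 = 3.673×10^-7 m⁴.
Shear stress varies linearly with radius: τ = T·r/J = 294.0 × 0.0133 / 3.673×10^-7 = 1.065×10^7 Pa.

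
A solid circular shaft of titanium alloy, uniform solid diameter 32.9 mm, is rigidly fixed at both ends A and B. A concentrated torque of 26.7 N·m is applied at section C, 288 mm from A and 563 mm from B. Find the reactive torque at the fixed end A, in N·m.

With uniform GJ and both ends fixed, compatibility θ_AC = θ_CB gives T_A·a = T_B·b, together with T_A + T_B = T₀.
T_A = T₀·b/(a+b) = 26.70·563/851.0 = 17.66 N·m; T_B = 9.036 N·m.

17.7 N·m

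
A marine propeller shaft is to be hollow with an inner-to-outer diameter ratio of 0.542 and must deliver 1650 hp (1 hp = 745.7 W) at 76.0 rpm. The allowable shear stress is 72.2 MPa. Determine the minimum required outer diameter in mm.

229 mm

ω = 2π·76.0/60 = 7.959 rad/s, so T = P/ω = 1650×745.7 / 7.959 = 154600 N·m.
For a hollow shaft with d_i/d_o = 0.542: τ_max = 16T/(π d_o³ (1−k⁴)), so d_o = [16T/(π τ_allow (1−k⁴))]^(1/3) = [16·154600/(π·7.22×10^7·0.9137)]^(1/3) = 0.2285 m.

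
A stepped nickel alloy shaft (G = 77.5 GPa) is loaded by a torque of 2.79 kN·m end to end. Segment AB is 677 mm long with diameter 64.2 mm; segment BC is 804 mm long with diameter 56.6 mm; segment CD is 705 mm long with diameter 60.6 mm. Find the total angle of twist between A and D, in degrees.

J_AB = π(0.0642)⁴/32 = 1.67×10^-6 m⁴; J_BC = π(0.0566)⁴/32 = 1.01×10^-6 m⁴; J_CD = π(0.0606)⁴/32 = 1.32×10^-6 m⁴.
θ = (T/G)·Σ L_i/J_i = (2790/77.5×10⁹)·(0.677/1.67×10^-6 + 0.804/1.01×10^-6 + 0.705/1.32×10^-6) = 0.06251 rad.

3.58°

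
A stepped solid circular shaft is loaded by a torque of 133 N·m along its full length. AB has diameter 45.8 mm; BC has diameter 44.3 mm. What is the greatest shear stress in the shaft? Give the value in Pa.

Under the same torque, τ_max = 16T/(πd³) is largest where d is smallest — segment BC (d = 44.3 mm).
τ_max = 16·133.0/(π·(0.0443)³) = 7.791×10^6 Pa.

7.79e6 Pa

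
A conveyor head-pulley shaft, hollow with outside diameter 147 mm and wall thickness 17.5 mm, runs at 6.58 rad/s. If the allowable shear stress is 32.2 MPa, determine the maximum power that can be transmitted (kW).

J = π(d_o⁴ − d_i⁴)/32 = π(0.147⁴ − 0.112⁴)/32 = 3.039×10^-5 m⁴.
T_max = τ_allow·J/r = 3.22×10^7 × 3.039×10^-5 / 0.0735 = 13320 N·m.
ω = 6.58 rad/s, so P_max = T_max·ω = 8.762×10^4 W.

87.6 kW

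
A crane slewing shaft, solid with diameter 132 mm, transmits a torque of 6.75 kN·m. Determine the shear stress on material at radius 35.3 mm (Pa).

J = πd⁴/32 = π(0.132)⁴/32 = 2.981×10^-5 m⁴.
Shear stress varies linearly with radius: τ = T·r/J = 6750 × 0.0353 / 2.981×10^-5 = 7.994×10^6 Pa.

7.99e6 Pa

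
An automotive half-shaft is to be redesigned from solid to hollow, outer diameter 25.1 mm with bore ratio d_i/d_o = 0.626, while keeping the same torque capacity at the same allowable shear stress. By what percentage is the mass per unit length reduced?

Equal τ_max and T ⇒ the solid shaft needs d_s³ = d_o³(1−k⁴), so d_s = 25.1·(1−0.626⁴)^(1/3) = 23.74 mm.
Area ratio A_h/A_s = d_o²(1−k²)/d_s² = (1−k²)/(1−k⁴)^(2/3) = 0.6796.
Mass saving = 1 − 0.6796 = 32.0 %.

32.0 %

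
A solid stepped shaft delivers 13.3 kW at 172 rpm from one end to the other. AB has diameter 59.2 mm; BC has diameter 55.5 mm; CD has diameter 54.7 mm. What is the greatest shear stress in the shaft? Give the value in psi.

ω = 2π·172/60 = 18.01 rad/s, so T = P/ω = 13.3×10³ / 18.01 = 738.4 N·m.
Under the same torque, τ_max = 16T/(πd³) is largest where d is smallest — segment CD (d = 54.7 mm).
τ_max = 16·738.4/(π·(0.0547)³) = 2.298×10^7 Pa.

3330 psi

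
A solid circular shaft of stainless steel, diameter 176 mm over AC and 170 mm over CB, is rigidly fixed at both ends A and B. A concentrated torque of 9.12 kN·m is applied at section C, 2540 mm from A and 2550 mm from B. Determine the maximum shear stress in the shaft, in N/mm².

Compatibility: T_A·a/J_AC = T_B·b/J_CB with T_A + T_B = T₀.
J_AC = 9.42×10^-5 m⁴, J_CB = 8.20×10^-5 m⁴, so T_A = T₀·(J_AC/a)/((J_AC/a)+(J_CB/b)) = 4885 N·m, T_B = 4235 N·m.
τ in each portion: τ_AC = 4.56×10^6 Pa, τ_CB = 4.39×10^6 Pa; maximum is in AC.
τ_max = T_AC·r/J = 4885·0.0880/9.42×10^-5 = 4.563×10^6 Pa.

4.56 N/mm²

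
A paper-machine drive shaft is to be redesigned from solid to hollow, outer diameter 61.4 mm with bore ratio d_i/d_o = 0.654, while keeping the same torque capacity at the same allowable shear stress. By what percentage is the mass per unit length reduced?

Equal τ_max and T ⇒ the solid shaft needs d_s³ = d_o³(1−k⁴), so d_s = 61.4·(1−0.654⁴)^(1/3) = 57.40 mm.
Area ratio A_h/A_s = d_o²(1−k²)/d_s² = (1−k²)/(1−k⁴)^(2/3) = 0.6548.
Mass saving = 1 − 0.6548 = 34.5 %.

34.5 %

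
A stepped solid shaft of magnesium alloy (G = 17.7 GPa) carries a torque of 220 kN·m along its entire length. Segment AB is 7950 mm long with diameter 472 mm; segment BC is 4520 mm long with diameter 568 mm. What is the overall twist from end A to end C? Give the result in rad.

J_AB = π(0.472)⁴/32 = 4.87×10^-3 m⁴; J_BC = π(0.568)⁴/32 = 0.0102 m⁴.
θ = (T/G)·Σ L_i/J_i = (220000/17.7×10⁹)·(7.95/4.87×10^-3 + 4.52/0.0102) = 0.02578 rad.

0.0258 rad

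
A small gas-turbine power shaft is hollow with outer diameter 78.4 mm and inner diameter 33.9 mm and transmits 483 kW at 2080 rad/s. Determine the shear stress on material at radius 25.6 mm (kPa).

1660 kPa

ω = 2080 rad/s, so T = P/ω = 483×10³ / 2080 = 232.2 N·m.
J = π(d_o⁴ − d_i⁴)/32 = π(0.0784⁴ − 0.0339⁴)/32 = 3.579×10^-6 m⁴.
Shear stress varies linearly with radius: τ = T·r/J = 232.2 × 0.0256 / 3.579×10^-6 = 1.661×10^6 Pa.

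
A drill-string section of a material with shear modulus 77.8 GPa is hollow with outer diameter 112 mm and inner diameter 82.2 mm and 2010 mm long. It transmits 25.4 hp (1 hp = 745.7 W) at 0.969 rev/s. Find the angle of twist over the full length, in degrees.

ω = 2π·0.969 = 6.088 rad/s, so T = P/ω = 25.4×745.7 / 6.088 = 3111 N·m.
J = π(d_o⁴ − d_i⁴)/32 = π(0.112⁴ − 0.0822⁴)/32 = 1.097×10^-5 m⁴.
θ = T·L/(G·J) = 3111 × 2.01 / (77.8×10⁹ × 1.097×10^-5) = 7.329×10^-3 rad.

0.420°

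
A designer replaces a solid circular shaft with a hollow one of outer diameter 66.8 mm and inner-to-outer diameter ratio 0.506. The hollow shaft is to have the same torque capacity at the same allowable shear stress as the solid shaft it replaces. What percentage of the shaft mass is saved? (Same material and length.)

22.2 %

Equal τ_max and T ⇒ the solid shaft needs d_s³ = d_o³(1−k⁴), so d_s = 66.8·(1−0.506⁴)^(1/3) = 65.31 mm.
Area ratio A_h/A_s = d_o²(1−k²)/d_s² = (1−k²)/(1−k⁴)^(2/3) = 0.7784.
Mass saving = 1 − 0.7784 = 22.2 %.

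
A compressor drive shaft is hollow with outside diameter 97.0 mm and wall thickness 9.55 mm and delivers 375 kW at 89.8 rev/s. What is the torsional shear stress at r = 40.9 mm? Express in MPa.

5.36 MPa

ω = 2π·89.8 = 564.2 rad/s, so T = P/ω = 375×10³ / 564.2 = 664.6 N·m.
J = π(d_o⁴ − d_i⁴)/32 = π(0.0970⁴ − 0.0779⁴)/32 = 5.076×10^-6 m⁴.
Shear stress varies linearly with radius: τ = T·r/J = 664.6 × 0.0409 / 5.076×10^-6 = 5.355×10^6 Pa.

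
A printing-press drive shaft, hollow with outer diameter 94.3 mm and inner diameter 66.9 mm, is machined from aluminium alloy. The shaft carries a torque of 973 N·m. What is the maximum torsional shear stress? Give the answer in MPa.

J = π(d_o⁴ − d_i⁴)/32 = π(0.0943⁴ − 0.0669⁴)/32 = 5.797×10^-6 m⁴.
τ_max = T·r/J = 973.0 × 0.0471 / 5.797×10^-6 = 7.914×10^6 Pa.

7.91 MPa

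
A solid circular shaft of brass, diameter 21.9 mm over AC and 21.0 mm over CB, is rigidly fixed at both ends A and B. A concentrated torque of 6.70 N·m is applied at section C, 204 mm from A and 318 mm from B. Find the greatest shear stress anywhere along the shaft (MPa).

2.11 MPa

Compatibility: T_A·a/J_AC = T_B·b/J_CB with T_A + T_B = T₀.
J_AC = 2.26×10^-8 m⁴, J_CB = 1.91×10^-8 m⁴, so T_A = T₀·(J_AC/a)/((J_AC/a)+(J_CB/b)) = 4.344 N·m, T_B = 2.356 N·m.
τ in each portion: τ_AC = 2.11×10^6 Pa, τ_CB = 1.30×10^6 Pa; maximum is in AC.
τ_max = T_AC·r/J = 4.344·0.0109/2.26×10^-8 = 2.106×10^6 Pa.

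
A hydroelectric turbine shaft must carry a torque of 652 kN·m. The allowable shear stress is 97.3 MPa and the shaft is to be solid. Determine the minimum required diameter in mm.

For a solid shaft τ_max = 16T/(πd³), so d = (16T/(π τ_allow))^(1/3) = (16·652000/(π·9.73×10^7))^(1/3) = 0.3244 m.

324 mm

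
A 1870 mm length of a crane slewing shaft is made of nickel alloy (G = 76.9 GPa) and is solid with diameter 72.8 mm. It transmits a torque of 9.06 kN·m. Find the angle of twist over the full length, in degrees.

4.58°

J = πd⁴/32 = π(0.0728)⁴/32 = 2.758×10^-6 m⁴.
θ = T·L/(G·J) = 9060 × 1.87 / (76.9×10⁹ × 2.758×10^-6) = 0.07989 rad.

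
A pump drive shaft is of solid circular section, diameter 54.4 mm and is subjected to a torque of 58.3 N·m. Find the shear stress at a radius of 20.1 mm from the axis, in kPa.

J = πd⁴/32 = π(0.0544)⁴/32 = 8.598×10^-7 m⁴.
Shear stress varies linearly with radius: τ = T·r/J = 58.30 × 0.0201 / 8.598×10^-7 = 1.363×10^6 Pa.

1360 kPa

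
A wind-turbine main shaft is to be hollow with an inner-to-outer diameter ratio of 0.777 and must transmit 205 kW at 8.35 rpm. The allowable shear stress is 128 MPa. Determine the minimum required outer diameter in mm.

245 mm

ω = 2π·8.35/60 = 0.8744 rad/s, so T = P/ω = 205×10³ / 0.8744 = 234400 N·m.
For a hollow shaft with d_i/d_o = 0.777: τ_max = 16T/(π d_o³ (1−k⁴)), so d_o = [16T/(π τ_allow (1−k⁴))]^(1/3) = [16·234400/(π·1.28×10^8·0.6355)]^(1/3) = 0.2448 m.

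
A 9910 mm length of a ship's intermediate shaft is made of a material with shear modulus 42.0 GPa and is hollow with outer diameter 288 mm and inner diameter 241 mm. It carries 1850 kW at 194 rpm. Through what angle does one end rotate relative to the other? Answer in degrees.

3.58°

ω = 2π·194/60 = 20.32 rad/s, so T = P/ω = 1850×10³ / 20.32 = 91060 N·m.
J = π(d_o⁴ − d_i⁴)/32 = π(0.288⁴ − 0.241⁴)/32 = 3.442×10^-4 m⁴.
θ = T·L/(G·J) = 91060 × 9.91 / (42.0×10⁹ × 3.442×10^-4) = 0.06242 rad.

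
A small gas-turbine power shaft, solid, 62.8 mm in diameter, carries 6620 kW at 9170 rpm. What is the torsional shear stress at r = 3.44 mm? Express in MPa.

ω = 2π·9170/60 = 960.3 rad/s, so T = P/ω = 6620×10³ / 960.3 = 6894 N·m.
J = πd⁴/32 = π(0.0628)⁴/32 = 1.527×10^-6 m⁴.
Shear stress varies linearly with radius: τ = T·r/J = 6894 × 0.00344 / 1.527×10^-6 = 1.553×10^7 Pa.

15.5 MPa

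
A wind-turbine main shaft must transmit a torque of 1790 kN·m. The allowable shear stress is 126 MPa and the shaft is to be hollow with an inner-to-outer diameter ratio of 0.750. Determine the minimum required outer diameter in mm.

473 mm

For a hollow shaft with d_i/d_o = 0.750: τ_max = 16T/(π d_o³ (1−k⁴)), so d_o = [16T/(π τ_allow (1−k⁴))]^(1/3) = [16·1.790e6/(π·1.26×10^8·0.6836)]^(1/3) = 0.4730 m.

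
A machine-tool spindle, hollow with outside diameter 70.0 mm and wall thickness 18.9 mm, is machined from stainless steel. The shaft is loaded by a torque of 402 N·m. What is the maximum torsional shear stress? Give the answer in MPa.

J = π(d_o⁴ − d_i⁴)/32 = π(0.0700⁴ − 0.0322⁴)/32 = 2.252×10^-6 m⁴.
τ_max = T·r/J = 402.0 × 0.0350 / 2.252×10^-6 = 6.249×10^6 Pa.

6.25 MPa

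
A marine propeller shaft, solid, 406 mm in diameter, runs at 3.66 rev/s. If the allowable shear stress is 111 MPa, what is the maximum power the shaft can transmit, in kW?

J = πd⁴/32 = π(0.406)⁴/32 = 2.667×10^-3 m⁴.
T_max = τ_allow·J/r = 1.11×10^8 × 2.667×10^-3 / 0.203 = 1.459e6 N·m.
ω = 2π·3.66 = 23.00 rad/s, so P_max = T_max·ω = 3.354×10^7 W.

33500 kW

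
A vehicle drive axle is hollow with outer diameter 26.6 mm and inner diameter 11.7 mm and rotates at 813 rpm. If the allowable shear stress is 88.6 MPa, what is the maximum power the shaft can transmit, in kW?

J = π(d_o⁴ − d_i⁴)/32 = π(0.0266⁴ − 0.0117⁴)/32 = 4.731×10^-8 m⁴.
T_max = τ_allow·J/r = 8.86×10^7 × 4.731×10^-8 / 0.0133 = 315.2 N·m.
ω = 2π·813/60 = 85.14 rad/s, so P_max = T_max·ω = 2.683×10^4 W.

26.8 kW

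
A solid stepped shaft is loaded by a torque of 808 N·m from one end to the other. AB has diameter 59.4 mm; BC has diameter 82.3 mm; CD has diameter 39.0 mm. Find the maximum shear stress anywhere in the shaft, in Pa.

Under the same torque, τ_max = 16T/(πd³) is largest where d is smallest — segment CD (d = 39.0 mm).
τ_max = 16·808.0/(π·(0.0390)³) = 6.937×10^7 Pa.

6.94e7 Pa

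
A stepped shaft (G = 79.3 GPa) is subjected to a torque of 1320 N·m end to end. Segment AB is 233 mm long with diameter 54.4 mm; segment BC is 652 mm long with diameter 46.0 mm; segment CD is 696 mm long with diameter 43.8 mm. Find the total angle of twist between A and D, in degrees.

3.51°

J_AB = π(0.0544)⁴/32 = 8.60×10^-7 m⁴; J_BC = π(0.0460)⁴/32 = 4.40×10^-7 m⁴; J_CD = π(0.0438)⁴/32 = 3.61×10^-7 m⁴.
θ = (T/G)·Σ L_i/J_i = (1320/79.3×10⁹)·(0.233/8.60×10^-7 + 0.652/4.40×10^-7 + 0.696/3.61×10^-7) = 0.06126 rad.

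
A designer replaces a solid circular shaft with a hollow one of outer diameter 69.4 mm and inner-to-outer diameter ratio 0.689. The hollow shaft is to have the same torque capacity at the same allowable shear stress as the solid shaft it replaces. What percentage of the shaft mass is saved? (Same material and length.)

Equal τ_max and T ⇒ the solid shaft needs d_s³ = d_o³(1−k⁴), so d_s = 69.4·(1−0.689⁴)^(1/3) = 63.74 mm.
Area ratio A_h/A_s = d_o²(1−k²)/d_s² = (1−k²)/(1−k⁴)^(2/3) = 0.6228.
Mass saving = 1 − 0.6228 = 37.7 %.

37.7 %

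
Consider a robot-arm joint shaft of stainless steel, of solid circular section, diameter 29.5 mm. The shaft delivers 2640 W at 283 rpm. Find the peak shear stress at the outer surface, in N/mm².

ω = 2π·283/60 = 29.64 rad/s, so T = P/ω = 2640 / 29.64 = 89.08 N·m.
J = πd⁴/32 = π(0.0295)⁴/32 = 7.435×10^-8 m⁴.
τ_max = T·r/J = 89.08 × 0.0147 / 7.435×10^-8 = 1.767×10^7 Pa.

17.7 N/mm²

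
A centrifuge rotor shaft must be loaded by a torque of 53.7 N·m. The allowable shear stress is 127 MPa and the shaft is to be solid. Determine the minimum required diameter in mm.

For a solid shaft τ_max = 16T/(πd³), so d = (16T/(π τ_allow))^(1/3) = (16·53.70/(π·1.27×10^8))^(1/3) = 0.01291 m.

12.9 mm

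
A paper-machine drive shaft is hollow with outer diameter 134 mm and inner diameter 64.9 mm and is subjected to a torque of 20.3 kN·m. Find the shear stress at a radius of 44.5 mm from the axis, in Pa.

J = π(d_o⁴ − d_i⁴)/32 = π(0.134⁴ − 0.0649⁴)/32 = 2.991×10^-5 m⁴.
Shear stress varies linearly with radius: τ = T·r/J = 20300 × 0.0445 / 2.991×10^-5 = 3.020×10^7 Pa.

3.02e7 Pa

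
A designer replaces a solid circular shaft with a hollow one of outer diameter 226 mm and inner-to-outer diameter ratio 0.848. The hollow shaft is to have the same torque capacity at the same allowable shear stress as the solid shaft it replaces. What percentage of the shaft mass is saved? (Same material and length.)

54.4 %

Equal τ_max and T ⇒ the solid shaft needs d_s³ = d_o³(1−k⁴), so d_s = 226·(1−0.848⁴)^(1/3) = 177.3 mm.
Area ratio A_h/A_s = d_o²(1−k²)/d_s² = (1−k²)/(1−k⁴)^(2/3) = 0.4564.
Mass saving = 1 − 0.4564 = 54.4 %.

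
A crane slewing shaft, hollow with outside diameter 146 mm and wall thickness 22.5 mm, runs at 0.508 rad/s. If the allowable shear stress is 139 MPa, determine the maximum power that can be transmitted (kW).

33.3 kW

J = π(d_o⁴ − d_i⁴)/32 = π(0.146⁴ − 0.101⁴)/32 = 3.439×10^-5 m⁴.
T_max = τ_allow·J/r = 1.39×10^8 × 3.439×10^-5 / 0.0730 = 65490 N·m.
ω = 0.508 rad/s, so P_max = T_max·ω = 3.327×10^4 W.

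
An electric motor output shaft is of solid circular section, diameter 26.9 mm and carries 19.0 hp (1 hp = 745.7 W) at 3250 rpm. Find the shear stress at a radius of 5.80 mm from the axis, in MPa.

4.70 MPa

ω = 2π·3250/60 = 340.3 rad/s, so T = P/ω = 19.0×745.7 / 340.3 = 41.63 N·m.
J = πd⁴/32 = π(0.0269)⁴/32 = 5.141×10^-8 m⁴.
Shear stress varies linearly with radius: τ = T·r/J = 41.63 × 0.00580 / 5.141×10^-8 = 4.697×10^6 Pa.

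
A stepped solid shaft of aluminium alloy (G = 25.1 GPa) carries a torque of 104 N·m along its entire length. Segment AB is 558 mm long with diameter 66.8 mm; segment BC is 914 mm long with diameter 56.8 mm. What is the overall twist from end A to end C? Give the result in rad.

J_AB = π(0.0668)⁴/32 = 1.95×10^-6 m⁴; J_BC = π(0.0568)⁴/32 = 1.02×10^-6 m⁴.
θ = (T/G)·Σ L_i/J_i = (104.0/25.1×10⁹)·(0.558/1.95×10^-6 + 0.914/1.02×10^-6) = 4.889×10^-3 rad.

0.00489 rad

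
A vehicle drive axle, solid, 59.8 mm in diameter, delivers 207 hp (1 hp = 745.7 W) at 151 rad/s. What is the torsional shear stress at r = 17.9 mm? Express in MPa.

14.6 MPa

ω = 151 rad/s, so T = P/ω = 207×745.7 / 151.0 = 1022 N·m.
J = πd⁴/32 = π(0.0598)⁴/32 = 1.255×10^-6 m⁴.
Shear stress varies linearly with radius: τ = T·r/J = 1022 × 0.0179 / 1.255×10^-6 = 1.457×10^7 Pa.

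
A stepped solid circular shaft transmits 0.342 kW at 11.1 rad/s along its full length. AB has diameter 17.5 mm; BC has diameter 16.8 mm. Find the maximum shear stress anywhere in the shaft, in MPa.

ω = 11.1 rad/s, so T = P/ω = 0.342×10³ / 11.10 = 30.81 N·m.
Under the same torque, τ_max = 16T/(πd³) is largest where d is smallest — segment BC (d = 16.8 mm).
τ_max = 16·30.81/(π·(0.0168)³) = 3.309×10^7 Pa.

33.1 MPa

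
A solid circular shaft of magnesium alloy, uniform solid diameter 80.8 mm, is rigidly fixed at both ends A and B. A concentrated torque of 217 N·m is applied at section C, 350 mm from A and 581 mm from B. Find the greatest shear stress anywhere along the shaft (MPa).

1.31 MPa

With uniform GJ and both ends fixed, compatibility θ_AC = θ_CB gives T_A·a = T_B·b, together with T_A + T_B = T₀.
T_A = T₀·b/(a+b) = 217.0·581/931.0 = 135.4 N·m; T_B = 81.58 N·m.
τ in each portion: τ_AC = 1.31×10^6 Pa, τ_CB = 7.88×10^5 Pa; maximum is in AC.
τ_max = T_AC·r/J = 135.4·0.0404/4.18×10^-6 = 1.307×10^6 Pa.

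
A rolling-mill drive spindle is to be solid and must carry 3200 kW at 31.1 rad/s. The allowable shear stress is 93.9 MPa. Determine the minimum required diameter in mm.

ω = 31.1 rad/s, so T = P/ω = 3200×10³ / 31.10 = 102900 N·m.
For a solid shaft τ_max = 16T/(πd³), so d = (16T/(π τ_allow))^(1/3) = (16·102900/(π·9.39×10^7))^(1/3) = 0.1774 m.

177 mm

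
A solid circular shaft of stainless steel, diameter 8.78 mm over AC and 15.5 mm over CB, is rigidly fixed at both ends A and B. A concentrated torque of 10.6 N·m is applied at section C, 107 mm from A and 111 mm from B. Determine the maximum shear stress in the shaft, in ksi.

1.90 ksi

Compatibility: T_A·a/J_AC = T_B·b/J_CB with T_A + T_B = T₀.
J_AC = 5.83×10^-10 m⁴, J_CB = 5.67×10^-9 m⁴, so T_A = T₀·(J_AC/a)/((J_AC/a)+(J_CB/b)) = 1.023 N·m, T_B = 9.577 N·m.
τ in each portion: τ_AC = 7.70×10^6 Pa, τ_CB = 1.31×10^7 Pa; maximum is in CB.
τ_max = T_CB·r/J = 9.577·0.00775/5.67×10^-9 = 1.310×10^7 Pa.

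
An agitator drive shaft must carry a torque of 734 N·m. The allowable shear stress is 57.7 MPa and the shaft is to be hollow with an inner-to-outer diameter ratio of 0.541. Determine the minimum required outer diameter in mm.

For a hollow shaft with d_i/d_o = 0.541: τ_max = 16T/(π d_o³ (1−k⁴)), so d_o = [16T/(π τ_allow (1−k⁴))]^(1/3) = [16·734.0/(π·5.77×10^7·0.9143)]^(1/3) = 0.04138 m.

41.4 mm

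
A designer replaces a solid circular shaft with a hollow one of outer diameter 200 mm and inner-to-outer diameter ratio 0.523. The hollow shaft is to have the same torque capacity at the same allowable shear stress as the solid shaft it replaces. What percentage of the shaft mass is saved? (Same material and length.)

23.5 %

Equal τ_max and T ⇒ the solid shaft needs d_s³ = d_o³(1−k⁴), so d_s = 200·(1−0.523⁴)^(1/3) = 194.9 mm.
Area ratio A_h/A_s = d_o²(1−k²)/d_s² = (1−k²)/(1−k⁴)^(2/3) = 0.7651.
Mass saving = 1 − 0.7651 = 23.5 %.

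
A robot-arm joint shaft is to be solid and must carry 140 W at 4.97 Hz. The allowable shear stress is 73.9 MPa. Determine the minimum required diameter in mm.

6.76 mm

ω = 2π·4.97 = 31.23 rad/s, so T = P/ω = 140 / 31.23 = 4.483 N·m.
For a solid shaft τ_max = 16T/(πd³), so d = (16T/(π τ_allow))^(1/3) = (16·4.483/(π·7.39×10^7))^(1/3) = 0.006760 m.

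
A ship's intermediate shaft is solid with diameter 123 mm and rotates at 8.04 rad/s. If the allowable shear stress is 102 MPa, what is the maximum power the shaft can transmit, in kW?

300 kW

J = πd⁴/32 = π(0.123)⁴/32 = 2.247×10^-5 m⁴.
T_max = τ_allow·J/r = 1.02×10^8 × 2.247×10^-5 / 0.0615 = 37270 N·m.
ω = 8.04 rad/s, so P_max = T_max·ω = 2.996×10^5 W.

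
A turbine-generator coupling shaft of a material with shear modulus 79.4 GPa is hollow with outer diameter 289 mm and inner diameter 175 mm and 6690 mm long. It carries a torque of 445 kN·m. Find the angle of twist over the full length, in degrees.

J = π(d_o⁴ − d_i⁴)/32 = π(0.289⁴ − 0.175⁴)/32 = 5.928×10^-4 m⁴.
θ = T·L/(G·J) = 445000 × 6.69 / (79.4×10⁹ × 5.928×10^-4) = 0.06325 rad.

3.62°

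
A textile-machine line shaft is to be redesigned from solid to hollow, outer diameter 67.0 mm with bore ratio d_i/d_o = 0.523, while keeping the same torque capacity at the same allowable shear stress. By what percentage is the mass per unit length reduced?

Equal τ_max and T ⇒ the solid shaft needs d_s³ = d_o³(1−k⁴), so d_s = 67.0·(1−0.523⁴)^(1/3) = 65.29 mm.
Area ratio A_h/A_s = d_o²(1−k²)/d_s² = (1−k²)/(1−k⁴)^(2/3) = 0.7651.
Mass saving = 1 − 0.7651 = 23.5 %.

23.5 %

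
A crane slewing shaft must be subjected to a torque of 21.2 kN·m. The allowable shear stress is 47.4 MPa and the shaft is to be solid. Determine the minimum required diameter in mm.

132 mm

For a solid shaft τ_max = 16T/(πd³), so d = (16T/(π τ_allow))^(1/3) = (16·21200/(π·4.74×10^7))^(1/3) = 0.1316 m.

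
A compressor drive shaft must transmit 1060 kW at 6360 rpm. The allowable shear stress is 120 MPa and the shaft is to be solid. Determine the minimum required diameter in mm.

ω = 2π·6360/60 = 666.0 rad/s, so T = P/ω = 1060×10³ / 666.0 = 1592 N·m.
For a solid shaft τ_max = 16T/(πd³), so d = (16T/(π τ_allow))^(1/3) = (16·1592/(π·1.20×10^8))^(1/3) = 0.04073 m.

40.7 mm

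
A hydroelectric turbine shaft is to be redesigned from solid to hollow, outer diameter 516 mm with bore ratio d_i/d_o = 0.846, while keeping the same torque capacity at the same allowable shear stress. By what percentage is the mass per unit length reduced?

Equal τ_max and T ⇒ the solid shaft needs d_s³ = d_o³(1−k⁴), so d_s = 516·(1−0.846⁴)^(1/3) = 406.2 mm.
Area ratio A_h/A_s = d_o²(1−k²)/d_s² = (1−k²)/(1−k⁴)^(2/3) = 0.4588.
Mass saving = 1 − 0.4588 = 54.1 %.

54.1 %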